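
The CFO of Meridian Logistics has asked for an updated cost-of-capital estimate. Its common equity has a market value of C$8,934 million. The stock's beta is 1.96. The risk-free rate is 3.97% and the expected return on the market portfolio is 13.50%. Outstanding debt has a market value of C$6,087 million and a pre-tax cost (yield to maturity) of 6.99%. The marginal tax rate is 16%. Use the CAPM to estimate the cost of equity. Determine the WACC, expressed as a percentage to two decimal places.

15.85%

Market risk premium = 13.5% − 3.97% = 9.53%.
Cost of equity via CAPM: Re = 3.97% + 1.96 × 9.53% = 22.6488%.
Total capital V = 8934 + 6087 = 15021.
Equity: weight = 8934/15021 = 0.5948; cost = 22.6488%.
Debt: weight = 6087/15021 = 0.4052; after-tax cost = 6.99% × (1 − 16%) = 5.8716%.
WACC = 0.5948 × 22.6488% + 0.4052 × 5.8716% = 15.8501%.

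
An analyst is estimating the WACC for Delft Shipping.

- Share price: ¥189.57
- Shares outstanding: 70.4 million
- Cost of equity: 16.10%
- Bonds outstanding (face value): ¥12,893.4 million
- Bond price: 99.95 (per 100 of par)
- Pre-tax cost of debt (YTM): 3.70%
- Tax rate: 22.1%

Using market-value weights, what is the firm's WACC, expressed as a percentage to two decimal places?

9.61%

Market value of equity E = 189.57 × 70.4m = 13345.728m. Market value of debt D = 12893.4m × 99.95/100 = 12886.9533m.
Total capital V = 13345.728 + 12886.9533 = 26232.6813.
Equity: weight = 13345.728/26232.6813 = 0.5087; cost = 16.1%.
Bonds outstanding: weight = 12886.9533/26232.6813 = 0.4913; after-tax cost = 3.7% × (1 − 22.1%) = 2.8823%.
WACC = 0.5087 × 16.1000% + 0.4913 × 2.8823% = 9.6067%.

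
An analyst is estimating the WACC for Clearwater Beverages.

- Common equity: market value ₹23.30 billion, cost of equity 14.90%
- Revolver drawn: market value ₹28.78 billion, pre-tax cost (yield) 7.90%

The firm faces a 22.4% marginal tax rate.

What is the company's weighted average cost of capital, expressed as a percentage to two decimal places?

10.05%

Total capital V = 23.3 + 28.78 = 52.08.
Equity: weight = 23.3/52.08 = 0.4474; cost = 14.9%.
Revolver drawn: weight = 28.78/52.08 = 0.5526; after-tax cost = 7.9% × (1 − 22.4%) = 6.1304%.
WACC = 0.4474 × 14.9000% + 0.5526 × 6.1304% = 10.0538%.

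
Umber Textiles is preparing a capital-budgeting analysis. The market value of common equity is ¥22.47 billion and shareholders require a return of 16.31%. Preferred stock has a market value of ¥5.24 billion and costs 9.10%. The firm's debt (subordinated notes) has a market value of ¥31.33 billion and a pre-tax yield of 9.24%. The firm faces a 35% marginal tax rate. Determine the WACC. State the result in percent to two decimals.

Total capital V = 22.47 + 5.24 + 31.33 = 59.04.
Equity: weight = 22.47/59.04 = 0.3806; cost = 16.31%.
Preferred: weight = 5.24/59.04 = 0.0888; cost = 9.1%.
Subordinated notes: weight = 31.33/59.04 = 0.5307; after-tax cost = 9.24% × (1 − 35%) = 6.0060%.
WACC = 0.3806 × 16.3100% + 0.0888 × 9.1000% + 0.5307 × 6.0060% = 10.2022%.

10.20%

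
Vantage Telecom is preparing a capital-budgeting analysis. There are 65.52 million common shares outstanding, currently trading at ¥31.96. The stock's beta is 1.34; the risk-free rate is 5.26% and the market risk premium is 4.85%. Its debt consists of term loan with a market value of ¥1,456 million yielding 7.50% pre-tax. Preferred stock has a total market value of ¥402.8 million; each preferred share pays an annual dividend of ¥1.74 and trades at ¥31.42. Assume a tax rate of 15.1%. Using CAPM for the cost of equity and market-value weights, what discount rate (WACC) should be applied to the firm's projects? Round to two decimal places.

Cost of equity via CAPM: Re = 5.26% + 1.34 × 4.85% = 11.7590%.
Cost of preferred: Rp = 1.74 / 31.42 = 5.5379%.
Market value of equity E = 31.96 × 65.52m = 2094.0192m.
Total capital V = 2094.0192 + 402.8 + 1456 = 3952.8192.
Equity: weight = 2094.0192/3952.8192 = 0.5298; cost = 11.759%.
Preferred: weight = 402.8/3952.8192 = 0.1019; cost = 5.5379%.
Term loan: weight = 1456/3952.8192 = 0.3683; after-tax cost = 7.5% × (1 − 15.1%) = 6.3675%.
WACC = 0.5298 × 11.7590% + 0.1019 × 5.5379% + 0.3683 × 6.3675% = 9.1391%.

9.14%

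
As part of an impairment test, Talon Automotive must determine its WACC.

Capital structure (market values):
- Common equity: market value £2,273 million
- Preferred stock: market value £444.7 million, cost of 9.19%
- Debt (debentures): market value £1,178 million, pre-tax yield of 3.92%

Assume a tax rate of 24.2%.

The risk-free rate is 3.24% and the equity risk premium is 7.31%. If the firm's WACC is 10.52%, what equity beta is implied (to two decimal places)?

Total capital V = 2273 + 444.7 + 1178 = 3895.7.
Equity weight = 2273/3895.7 = 0.5835.
Preferred weight = 444.7/3895.7 = 0.1142.
Debentures weight = 1178/3895.7 = 0.3024.
Debt contribution = 0.3024 × 3.92% × (1 − 24.2%) = 0.8985%.
Preferred contribution = 0.1142 × 9.19% = 1.0491%.
Required equity contribution = 10.52% − 1.9475% = 8.5725%  ⇒  Re = 14.6923%.
CAPM: 14.6923% = 3.24% + β × 7.31%  ⇒  β = 1.5667.

1.57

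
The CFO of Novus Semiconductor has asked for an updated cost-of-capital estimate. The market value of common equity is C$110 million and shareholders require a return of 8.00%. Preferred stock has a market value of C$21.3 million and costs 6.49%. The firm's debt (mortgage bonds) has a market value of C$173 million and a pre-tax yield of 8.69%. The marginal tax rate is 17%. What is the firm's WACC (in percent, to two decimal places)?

7.45%

Total capital V = 110 + 21.3 + 173 = 304.3.
Equity: weight = 110/304.3 = 0.3615; cost = 8%.
Preferred: weight = 21.3/304.3 = 0.0700; cost = 6.49%.
Mortgage bonds: weight = 173/304.3 = 0.5685; after-tax cost = 8.69% × (1 − 17%) = 7.2127%.
WACC = 0.3615 × 8.0000% + 0.0700 × 6.4900% + 0.5685 × 7.2127% = 7.4467%.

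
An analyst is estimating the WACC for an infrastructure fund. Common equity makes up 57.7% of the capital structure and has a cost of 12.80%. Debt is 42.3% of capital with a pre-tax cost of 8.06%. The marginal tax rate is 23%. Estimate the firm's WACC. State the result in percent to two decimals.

After-tax cost of debt = 8.06% × (1 − 23%) = 6.2062%.
WACC = 0.577 × 12.8000% + 0.423 × 6.2062% = 10.0108%.

10.01%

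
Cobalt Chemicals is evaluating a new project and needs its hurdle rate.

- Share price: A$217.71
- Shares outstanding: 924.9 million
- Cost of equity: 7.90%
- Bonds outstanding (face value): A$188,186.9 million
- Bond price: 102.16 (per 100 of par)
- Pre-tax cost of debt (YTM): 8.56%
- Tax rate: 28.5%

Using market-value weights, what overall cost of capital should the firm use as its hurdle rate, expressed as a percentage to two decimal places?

Market value of equity E = 217.71 × 924.9m = 201359.979m. Market value of debt D = 188186.9m × 102.16/100 = 192251.73704m.
Total capital V = 201359.979 + 192251.73704 = 393611.71604.
Equity: weight = 201359.979/393611.71604 = 0.5116; cost = 7.9%.
Bonds outstanding: weight = 192251.73704/393611.71604 = 0.4884; after-tax cost = 8.56% × (1 − 28.5%) = 6.1204%.
WACC = 0.5116 × 7.9000% + 0.4884 × 6.1204% = 7.0308%.

7.03%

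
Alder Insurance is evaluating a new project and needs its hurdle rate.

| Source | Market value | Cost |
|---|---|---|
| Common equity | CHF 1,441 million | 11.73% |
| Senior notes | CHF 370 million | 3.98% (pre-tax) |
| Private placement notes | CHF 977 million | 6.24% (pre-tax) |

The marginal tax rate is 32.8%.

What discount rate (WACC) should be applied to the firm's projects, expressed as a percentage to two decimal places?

7.89%

Total capital V = 1441 + 370 + 977 = 2788.
Equity: weight = 1441/2788 = 0.5169; cost = 11.73%.
Senior notes: weight = 370/2788 = 0.1327; after-tax cost = 3.98% × (1 − 32.8%) = 2.6746%.
Private placement notes: weight = 977/2788 = 0.3504; after-tax cost = 6.24% × (1 − 32.8%) = 4.1933%.
WACC = 0.5169 × 11.7300% + 0.1327 × 2.6746% + 0.3504 × 4.1933% = 7.8871%.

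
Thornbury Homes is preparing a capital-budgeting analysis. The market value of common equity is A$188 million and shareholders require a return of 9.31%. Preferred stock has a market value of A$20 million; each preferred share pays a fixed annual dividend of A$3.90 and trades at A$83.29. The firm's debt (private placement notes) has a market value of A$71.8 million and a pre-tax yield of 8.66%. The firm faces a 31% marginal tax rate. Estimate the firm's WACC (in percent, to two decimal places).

Cost of preferred: Rp = 3.9 / 83.29 = 4.6824%.
Total capital V = 188 + 20 + 71.8 = 279.8.
Equity: weight = 188/279.8 = 0.6719; cost = 9.31%.
Preferred: weight = 20/279.8 = 0.0715; cost = 4.6824%.
Private placement notes: weight = 71.8/279.8 = 0.2566; after-tax cost = 8.66% × (1 − 31%) = 5.9754%.
WACC = 0.6719 × 9.3100% + 0.0715 × 4.6824% + 0.2566 × 5.9754% = 8.1235%.

8.12%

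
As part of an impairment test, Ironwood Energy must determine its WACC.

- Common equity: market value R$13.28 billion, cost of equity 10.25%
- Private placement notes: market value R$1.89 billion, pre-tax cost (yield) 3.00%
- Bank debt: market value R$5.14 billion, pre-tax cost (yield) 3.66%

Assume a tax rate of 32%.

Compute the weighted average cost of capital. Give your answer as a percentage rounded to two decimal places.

Total capital V = 13.28 + 1.89 + 5.14 = 20.31.
Equity: weight = 13.28/20.31 = 0.6539; cost = 10.25%.
Private placement notes: weight = 1.89/20.31 = 0.0931; after-tax cost = 3% × (1 − 32%) = 2.0400%.
Bank debt: weight = 5.14/20.31 = 0.2531; after-tax cost = 3.66% × (1 − 32%) = 2.4888%.
WACC = 0.6539 × 10.2500% + 0.0931 × 2.0400% + 0.2531 × 2.4888% = 7.5218%.

7.52%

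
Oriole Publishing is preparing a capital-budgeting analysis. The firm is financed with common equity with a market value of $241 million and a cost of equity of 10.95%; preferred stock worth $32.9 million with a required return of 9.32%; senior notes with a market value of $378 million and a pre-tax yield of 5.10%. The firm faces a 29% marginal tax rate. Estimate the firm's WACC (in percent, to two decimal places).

6.62%

Total capital V = 241 + 32.9 + 378 = 651.9.
Equity: weight = 241/651.9 = 0.3697; cost = 10.95%.
Preferred: weight = 32.9/651.9 = 0.0505; cost = 9.32%.
Senior notes: weight = 378/651.9 = 0.5798; after-tax cost = 5.1% × (1 − 29%) = 3.6210%.
WACC = 0.3697 × 10.9500% + 0.0505 × 9.3200% + 0.5798 × 3.6210% = 6.6181%.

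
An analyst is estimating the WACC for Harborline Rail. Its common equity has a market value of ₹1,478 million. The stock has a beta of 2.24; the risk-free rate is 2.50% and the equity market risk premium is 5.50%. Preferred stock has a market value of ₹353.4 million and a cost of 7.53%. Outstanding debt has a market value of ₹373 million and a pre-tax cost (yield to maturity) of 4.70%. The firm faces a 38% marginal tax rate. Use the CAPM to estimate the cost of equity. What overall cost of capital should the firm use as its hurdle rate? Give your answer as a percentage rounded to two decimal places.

11.64%

Cost of equity via CAPM: Re = 2.5% + 2.24 × 5.5% = 14.8200%.
Total capital V = 1478 + 353.4 + 373 = 2204.4.
Equity: weight = 1478/2204.4 = 0.6705; cost = 14.82%.
Preferred: weight = 353.4/2204.4 = 0.1603; cost = 7.53%.
Debt: weight = 373/2204.4 = 0.1692; after-tax cost = 4.7% × (1 − 38%) = 2.9140%.
WACC = 0.6705 × 14.8200% + 0.1603 × 7.5300% + 0.1692 × 2.9140% = 11.6367%.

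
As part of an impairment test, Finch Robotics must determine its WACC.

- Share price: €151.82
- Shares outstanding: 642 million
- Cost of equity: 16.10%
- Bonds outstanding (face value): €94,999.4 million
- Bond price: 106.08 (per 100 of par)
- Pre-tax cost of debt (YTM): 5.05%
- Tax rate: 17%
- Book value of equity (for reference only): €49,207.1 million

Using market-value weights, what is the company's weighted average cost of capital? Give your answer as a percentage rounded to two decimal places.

10.05%

Market value of equity E = 151.82 × 642m = 97468.44m. Market value of debt D = 94999.4m × 106.08/100 = 100775.36352m.
Total capital V = 97468.44 + 100775.36352 = 198243.80352.
Equity: weight = 97468.44/198243.80352 = 0.4917; cost = 16.1%.
Bonds outstanding: weight = 100775.36352/198243.80352 = 0.5083; after-tax cost = 5.05% × (1 − 17%) = 4.1915%.
WACC = 0.4917 × 16.1000% + 0.5083 × 4.1915% = 10.0464%.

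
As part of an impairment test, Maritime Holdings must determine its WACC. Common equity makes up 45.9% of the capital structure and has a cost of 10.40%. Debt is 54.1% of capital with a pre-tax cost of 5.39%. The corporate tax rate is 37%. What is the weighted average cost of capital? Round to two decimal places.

After-tax cost of debt = 5.39% × (1 − 37%) = 3.3957%.
WACC = 0.459 × 10.4000% + 0.541 × 3.3957% = 6.6107%.

6.61%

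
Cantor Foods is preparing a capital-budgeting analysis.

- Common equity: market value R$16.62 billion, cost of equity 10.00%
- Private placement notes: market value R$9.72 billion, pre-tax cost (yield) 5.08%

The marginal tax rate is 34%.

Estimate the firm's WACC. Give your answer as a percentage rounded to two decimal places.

Total capital V = 16.62 + 9.72 = 26.34.
Equity: weight = 16.62/26.34 = 0.6310; cost = 10%.
Private placement notes: weight = 9.72/26.34 = 0.3690; after-tax cost = 5.08% × (1 − 34%) = 3.3528%.
WACC = 0.6310 × 10.0000% + 0.3690 × 3.3528% = 7.5470%.

7.55%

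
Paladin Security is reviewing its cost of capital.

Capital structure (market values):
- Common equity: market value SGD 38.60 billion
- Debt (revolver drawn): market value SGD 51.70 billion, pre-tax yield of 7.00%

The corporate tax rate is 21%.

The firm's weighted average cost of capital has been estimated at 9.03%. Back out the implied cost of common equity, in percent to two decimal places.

Total capital V = 38.6 + 51.7 = 90.3.
Equity weight = 38.6/90.3 = 0.4275.
Revolver drawn weight = 51.7/90.3 = 0.5725.
Debt contribution = 0.5725 × 7% × (1 − 21%) = 3.1661%.
Required equity contribution = 9.03% − 3.1661% = 5.8639%.
Re = 5.8639% / 0.4275 = 13.7178%.

13.72%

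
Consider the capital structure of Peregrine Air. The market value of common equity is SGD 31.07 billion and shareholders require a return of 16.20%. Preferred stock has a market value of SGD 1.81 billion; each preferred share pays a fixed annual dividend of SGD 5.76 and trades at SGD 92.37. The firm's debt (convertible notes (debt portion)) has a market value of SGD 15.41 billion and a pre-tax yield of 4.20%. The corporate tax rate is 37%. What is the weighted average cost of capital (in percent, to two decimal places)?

11.50%

Cost of preferred: Rp = 5.76 / 92.37 = 6.2358%.
Total capital V = 31.07 + 1.81 + 15.41 = 48.29.
Equity: weight = 31.07/48.29 = 0.6434; cost = 16.2%.
Preferred: weight = 1.81/48.29 = 0.0375; cost = 6.2358%.
Convertible notes (debt portion): weight = 15.41/48.29 = 0.3191; after-tax cost = 4.2% × (1 − 37%) = 2.6460%.
WACC = 0.6434 × 16.2000% + 0.0375 × 6.2358% + 0.3191 × 2.6460% = 11.5013%.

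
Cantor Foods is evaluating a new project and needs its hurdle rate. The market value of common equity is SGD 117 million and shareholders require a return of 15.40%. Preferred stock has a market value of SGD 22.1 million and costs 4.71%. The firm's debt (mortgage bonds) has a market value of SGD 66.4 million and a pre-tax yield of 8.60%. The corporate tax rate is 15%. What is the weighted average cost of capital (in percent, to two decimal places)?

11.64%

Total capital V = 117 + 22.1 + 66.4 = 205.5.
Equity: weight = 117/205.5 = 0.5693; cost = 15.4%.
Preferred: weight = 22.1/205.5 = 0.1075; cost = 4.71%.
Mortgage bonds: weight = 66.4/205.5 = 0.3231; after-tax cost = 8.6% × (1 − 15%) = 7.3100%.
WACC = 0.5693 × 15.4000% + 0.1075 × 4.7100% + 0.3231 × 7.3100% = 11.6364%.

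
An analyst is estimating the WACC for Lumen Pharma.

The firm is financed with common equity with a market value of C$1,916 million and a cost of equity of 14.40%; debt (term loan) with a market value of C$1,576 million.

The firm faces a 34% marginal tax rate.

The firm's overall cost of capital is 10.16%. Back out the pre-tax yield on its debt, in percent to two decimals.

7.58%

Total capital V = 1916 + 1576 = 3492.
Equity weight = 1916/3492 = 0.5487.
Term loan weight = 1576/3492 = 0.4513.
Equity contribution = 0.5487 × 14.4% = 7.9010%.
Remaining for debt = 10.16% − 7.9010% = 2.2590%.
Rd × (1 − 34%) × 0.4513 = 2.2590%  ⇒  Rd = 7.5838%.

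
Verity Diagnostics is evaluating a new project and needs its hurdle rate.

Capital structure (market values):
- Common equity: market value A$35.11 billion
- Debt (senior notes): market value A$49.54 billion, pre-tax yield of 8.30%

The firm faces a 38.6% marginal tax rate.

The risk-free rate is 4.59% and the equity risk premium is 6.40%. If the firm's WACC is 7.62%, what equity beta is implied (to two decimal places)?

Total capital V = 35.11 + 49.54 = 84.65.
Equity weight = 35.11/84.65 = 0.4148.
Senior notes weight = 49.54/84.65 = 0.5852.
Debt contribution = 0.5852 × 8.3% × (1 − 38.6%) = 2.9825%.
Required equity contribution = 7.62% − 2.9825% = 4.6375%  ⇒  Re = 11.1811%.
CAPM: 11.1811% = 4.59% + β × 6.4%  ⇒  β = 1.0299.

1.03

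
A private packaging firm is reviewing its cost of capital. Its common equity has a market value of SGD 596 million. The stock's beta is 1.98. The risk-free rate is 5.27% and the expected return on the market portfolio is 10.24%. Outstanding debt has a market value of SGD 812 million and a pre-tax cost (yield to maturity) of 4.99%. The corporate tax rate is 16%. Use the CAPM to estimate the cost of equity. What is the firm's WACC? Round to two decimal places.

8.81%

Market risk premium = 10.24% − 5.27% = 4.97%.
Cost of equity via CAPM: Re = 5.27% + 1.98 × 4.97% = 15.1106%.
Total capital V = 596 + 812 = 1408.
Equity: weight = 596/1408 = 0.4233; cost = 15.1106%.
Debt: weight = 812/1408 = 0.5767; after-tax cost = 4.99% × (1 − 16%) = 4.1916%.
WACC = 0.4233 × 15.1106% + 0.5767 × 4.1916% = 8.8136%.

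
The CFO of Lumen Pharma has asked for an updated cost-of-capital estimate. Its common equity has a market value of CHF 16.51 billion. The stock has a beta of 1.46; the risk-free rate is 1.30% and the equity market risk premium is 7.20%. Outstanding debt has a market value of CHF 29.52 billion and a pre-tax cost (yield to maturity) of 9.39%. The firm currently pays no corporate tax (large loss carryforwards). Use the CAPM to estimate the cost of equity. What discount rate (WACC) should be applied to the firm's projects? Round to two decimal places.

Cost of equity via CAPM: Re = 1.3% + 1.46 × 7.2% = 11.8120%.
Total capital V = 16.51 + 29.52 = 46.03.
Equity: weight = 16.51/46.03 = 0.3587; cost = 11.812%.
Debt: weight = 29.52/46.03 = 0.6413; after-tax cost = 9.39% × (1 − 0%) = 9.3900%.
WACC = 0.3587 × 11.8120% + 0.6413 × 9.3900% = 10.2587%.

10.26%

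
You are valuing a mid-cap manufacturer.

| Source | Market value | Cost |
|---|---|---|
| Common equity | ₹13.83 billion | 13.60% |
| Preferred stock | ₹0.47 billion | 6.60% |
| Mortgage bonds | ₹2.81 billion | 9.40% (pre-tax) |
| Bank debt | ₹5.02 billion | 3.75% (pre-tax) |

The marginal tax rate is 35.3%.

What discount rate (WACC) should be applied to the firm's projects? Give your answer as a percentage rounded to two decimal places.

9.96%

Total capital V = 13.83 + 0.47 + 2.81 + 5.02 = 22.13.
Equity: weight = 13.83/22.13 = 0.6249; cost = 13.6%.
Preferred: weight = 0.47/22.13 = 0.0212; cost = 6.6%.
Mortgage bonds: weight = 2.81/22.13 = 0.1270; after-tax cost = 9.4% × (1 − 35.3%) = 6.0818%.
Bank debt: weight = 5.02/22.13 = 0.2268; after-tax cost = 3.75% × (1 − 35.3%) = 2.4263%.
WACC = 0.6249 × 13.6000% + 0.0212 × 6.6000% + 0.1270 × 6.0818% + 0.2268 × 2.4263% = 9.9620%.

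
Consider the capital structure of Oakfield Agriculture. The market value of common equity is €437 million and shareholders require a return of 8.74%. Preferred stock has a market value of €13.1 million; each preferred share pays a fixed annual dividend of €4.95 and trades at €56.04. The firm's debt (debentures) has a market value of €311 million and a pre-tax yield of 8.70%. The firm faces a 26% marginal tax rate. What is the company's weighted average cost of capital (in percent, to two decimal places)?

Cost of preferred: Rp = 4.95 / 56.04 = 8.8330%.
Total capital V = 437 + 13.1 + 311 = 761.1.
Equity: weight = 437/761.1 = 0.5742; cost = 8.74%.
Preferred: weight = 13.1/761.1 = 0.0172; cost = 8.833%.
Debentures: weight = 311/761.1 = 0.4086; after-tax cost = 8.7% × (1 − 26%) = 6.4380%.
WACC = 0.5742 × 8.7400% + 0.0172 × 8.8330% + 0.4086 × 6.4380% = 7.8010%.

7.80%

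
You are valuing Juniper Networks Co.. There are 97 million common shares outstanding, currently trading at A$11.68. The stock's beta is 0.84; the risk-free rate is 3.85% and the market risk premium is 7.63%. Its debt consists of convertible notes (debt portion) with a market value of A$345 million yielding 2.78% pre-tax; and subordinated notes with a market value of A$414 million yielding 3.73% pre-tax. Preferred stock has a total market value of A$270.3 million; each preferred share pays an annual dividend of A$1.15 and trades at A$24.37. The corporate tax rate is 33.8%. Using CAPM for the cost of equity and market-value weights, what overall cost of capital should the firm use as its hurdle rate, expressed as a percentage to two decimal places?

Cost of equity via CAPM: Re = 3.85% + 0.84 × 7.63% = 10.2592%.
Cost of preferred: Rp = 1.15 / 24.37 = 4.7189%.
Market value of equity E = 11.68 × 97m = 1132.96m.
Total capital V = 1132.96 + 270.3 + 345 + 414 = 2162.26.
Equity: weight = 1132.96/2162.26 = 0.5240; cost = 10.2592%.
Preferred: weight = 270.3/2162.26 = 0.1250; cost = 4.7189%.
Convertible notes (debt portion): weight = 345/2162.26 = 0.1596; after-tax cost = 2.78% × (1 − 33.8%) = 1.8404%.
Subordinated notes: weight = 414/2162.26 = 0.1915; after-tax cost = 3.73% × (1 − 33.8%) = 2.4693%.
WACC = 0.5240 × 10.2592% + 0.1250 × 4.7189% + 0.1596 × 1.8404% + 0.1915 × 2.4693% = 6.7318%.

6.73%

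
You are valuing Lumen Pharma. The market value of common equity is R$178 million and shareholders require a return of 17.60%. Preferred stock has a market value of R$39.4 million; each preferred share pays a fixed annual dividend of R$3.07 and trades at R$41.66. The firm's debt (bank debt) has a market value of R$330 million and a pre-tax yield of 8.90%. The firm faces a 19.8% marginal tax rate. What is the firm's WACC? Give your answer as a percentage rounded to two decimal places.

10.56%

Cost of preferred: Rp = 3.07 / 41.66 = 7.3692%.
Total capital V = 178 + 39.4 + 330 = 547.4.
Equity: weight = 178/547.4 = 0.3252; cost = 17.6%.
Preferred: weight = 39.4/547.4 = 0.0720; cost = 7.3692%.
Bank debt: weight = 330/547.4 = 0.6028; after-tax cost = 8.9% × (1 − 19.8%) = 7.1378%.
WACC = 0.3252 × 17.6000% + 0.0720 × 7.3692% + 0.6028 × 7.1378% = 10.5565%.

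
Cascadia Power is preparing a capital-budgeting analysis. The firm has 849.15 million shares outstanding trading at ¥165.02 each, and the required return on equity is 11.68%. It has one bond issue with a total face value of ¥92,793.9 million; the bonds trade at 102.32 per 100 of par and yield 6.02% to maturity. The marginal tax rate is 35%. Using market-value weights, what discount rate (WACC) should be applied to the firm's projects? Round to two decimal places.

8.54%

Market value of equity E = 165.02 × 849.15m = 140126.733m. Market value of debt D = 92793.9m × 102.32/100 = 94946.71848m.
Total capital V = 140126.733 + 94946.71848 = 235073.45148.
Equity: weight = 140126.733/235073.45148 = 0.5961; cost = 11.68%.
Bonds outstanding: weight = 94946.71848/235073.45148 = 0.4039; after-tax cost = 6.02% × (1 − 35%) = 3.9130%.
WACC = 0.5961 × 11.6800% + 0.4039 × 3.9130% = 8.5429%.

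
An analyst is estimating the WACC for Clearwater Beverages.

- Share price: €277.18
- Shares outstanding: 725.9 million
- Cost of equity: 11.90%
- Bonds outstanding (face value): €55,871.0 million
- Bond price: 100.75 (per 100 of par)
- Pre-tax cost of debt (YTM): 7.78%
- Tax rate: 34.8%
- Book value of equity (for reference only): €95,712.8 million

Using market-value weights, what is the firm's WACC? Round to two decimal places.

10.41%

Market value of equity E = 277.18 × 725.9m = 201204.962m. Market value of debt D = 55871m × 100.75/100 = 56290.0325m.
Total capital V = 201204.962 + 56290.0325 = 257494.9945.
Equity: weight = 201204.962/257494.9945 = 0.7814; cost = 11.9%.
Bonds outstanding: weight = 56290.0325/257494.9945 = 0.2186; after-tax cost = 7.78% × (1 − 34.8%) = 5.0726%.
WACC = 0.7814 × 11.9000% + 0.2186 × 5.0726% = 10.4075%.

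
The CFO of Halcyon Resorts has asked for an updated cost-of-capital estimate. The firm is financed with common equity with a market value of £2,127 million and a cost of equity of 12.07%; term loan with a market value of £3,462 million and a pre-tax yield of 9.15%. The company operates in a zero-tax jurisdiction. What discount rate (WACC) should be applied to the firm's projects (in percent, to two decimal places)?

10.26%

Total capital V = 2127 + 3462 = 5589.
Equity: weight = 2127/5589 = 0.3806; cost = 12.07%.
Term loan: weight = 3462/5589 = 0.6194; after-tax cost = 9.15% × (1 − 0%) = 9.1500%.
WACC = 0.3806 × 12.0700% + 0.6194 × 9.1500% = 10.2613%.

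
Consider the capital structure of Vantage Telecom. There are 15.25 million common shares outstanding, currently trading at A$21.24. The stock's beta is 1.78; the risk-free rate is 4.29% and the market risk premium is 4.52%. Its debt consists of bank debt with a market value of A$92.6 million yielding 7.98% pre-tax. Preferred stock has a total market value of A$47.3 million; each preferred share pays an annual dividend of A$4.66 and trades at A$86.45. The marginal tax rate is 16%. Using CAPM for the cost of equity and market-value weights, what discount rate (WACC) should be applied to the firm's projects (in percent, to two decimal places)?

10.50%

Cost of equity via CAPM: Re = 4.29% + 1.78 × 4.52% = 12.3356%.
Cost of preferred: Rp = 4.66 / 86.45 = 5.3904%.
Market value of equity E = 21.24 × 15.25m = 323.91m.
Total capital V = 323.91 + 47.3 + 92.6 = 463.81.
Equity: weight = 323.91/463.81 = 0.6984; cost = 12.3356%.
Preferred: weight = 47.3/463.81 = 0.1020; cost = 5.3904%.
Bank debt: weight = 92.6/463.81 = 0.1997; after-tax cost = 7.98% × (1 − 16%) = 6.7032%.
WACC = 0.6984 × 12.3356% + 0.1020 × 5.3904% + 0.1997 × 6.7032% = 10.5028%.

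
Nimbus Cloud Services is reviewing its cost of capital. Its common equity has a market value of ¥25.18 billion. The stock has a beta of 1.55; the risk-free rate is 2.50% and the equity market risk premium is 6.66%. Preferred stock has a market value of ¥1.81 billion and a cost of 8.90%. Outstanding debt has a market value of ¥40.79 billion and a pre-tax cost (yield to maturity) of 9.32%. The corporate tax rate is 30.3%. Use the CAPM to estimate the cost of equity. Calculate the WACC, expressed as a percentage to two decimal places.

Cost of equity via CAPM: Re = 2.5% + 1.55 × 6.66% = 12.8230%.
Total capital V = 25.18 + 1.81 + 40.79 = 67.78.
Equity: weight = 25.18/67.78 = 0.3715; cost = 12.823%.
Preferred: weight = 1.81/67.78 = 0.0267; cost = 8.9%.
Debt: weight = 40.79/67.78 = 0.6018; after-tax cost = 9.32% × (1 − 30.3%) = 6.4960%.
WACC = 0.3715 × 12.8230% + 0.0267 × 8.9000% + 0.6018 × 6.4960% = 8.9107%.

8.91%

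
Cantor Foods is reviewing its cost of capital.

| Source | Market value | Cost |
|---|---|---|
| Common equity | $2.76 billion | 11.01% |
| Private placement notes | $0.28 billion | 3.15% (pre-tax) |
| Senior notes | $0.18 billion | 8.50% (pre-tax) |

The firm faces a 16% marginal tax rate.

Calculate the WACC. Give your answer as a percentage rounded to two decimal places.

Total capital V = 2.76 + 0.28 + 0.18 = 3.22.
Equity: weight = 2.76/3.22 = 0.8571; cost = 11.01%.
Private placement notes: weight = 0.28/3.22 = 0.0870; after-tax cost = 3.15% × (1 − 16%) = 2.6460%.
Senior notes: weight = 0.18/3.22 = 0.0559; after-tax cost = 8.5% × (1 − 16%) = 7.1400%.
WACC = 0.8571 × 11.0100% + 0.0870 × 2.6460% + 0.0559 × 7.1400% = 10.0664%.

10.07%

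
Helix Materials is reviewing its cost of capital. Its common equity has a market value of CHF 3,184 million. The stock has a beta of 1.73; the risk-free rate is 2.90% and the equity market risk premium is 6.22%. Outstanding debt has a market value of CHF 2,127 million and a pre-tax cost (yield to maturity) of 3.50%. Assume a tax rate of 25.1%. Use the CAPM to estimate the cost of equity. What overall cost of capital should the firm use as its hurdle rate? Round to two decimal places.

9.24%

Cost of equity via CAPM: Re = 2.9% + 1.73 × 6.22% = 13.6606%.
Total capital V = 3184 + 2127 = 5311.
Equity: weight = 3184/5311 = 0.5995; cost = 13.6606%.
Debt: weight = 2127/5311 = 0.4005; after-tax cost = 3.5% × (1 − 25.1%) = 2.6215%.
WACC = 0.5995 × 13.6606% + 0.4005 × 2.6215% = 9.2396%.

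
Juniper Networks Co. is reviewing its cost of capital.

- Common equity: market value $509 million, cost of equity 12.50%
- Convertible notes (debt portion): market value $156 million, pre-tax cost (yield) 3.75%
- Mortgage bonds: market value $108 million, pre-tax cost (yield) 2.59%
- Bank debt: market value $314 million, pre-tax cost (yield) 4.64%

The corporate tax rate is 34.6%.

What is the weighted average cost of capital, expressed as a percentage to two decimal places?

Total capital V = 509 + 156 + 108 + 314 = 1087.
Equity: weight = 509/1087 = 0.4683; cost = 12.5%.
Convertible notes (debt portion): weight = 156/1087 = 0.1435; after-tax cost = 3.75% × (1 − 34.6%) = 2.4525%.
Mortgage bonds: weight = 108/1087 = 0.0994; after-tax cost = 2.59% × (1 − 34.6%) = 1.6939%.
Bank debt: weight = 314/1087 = 0.2889; after-tax cost = 4.64% × (1 − 34.6%) = 3.0346%.
WACC = 0.4683 × 12.5000% + 0.1435 × 2.4525% + 0.0994 × 1.6939% + 0.2889 × 3.0346% = 7.2501%.

7.25%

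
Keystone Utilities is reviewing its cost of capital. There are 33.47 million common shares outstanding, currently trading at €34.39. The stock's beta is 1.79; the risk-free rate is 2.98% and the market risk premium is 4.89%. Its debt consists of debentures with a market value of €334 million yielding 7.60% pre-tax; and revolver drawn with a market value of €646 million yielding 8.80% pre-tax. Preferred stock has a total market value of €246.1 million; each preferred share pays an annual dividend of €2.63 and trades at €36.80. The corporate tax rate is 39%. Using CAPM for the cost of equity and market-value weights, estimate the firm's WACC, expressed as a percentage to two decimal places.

8.53%

Cost of equity via CAPM: Re = 2.98% + 1.79 × 4.89% = 11.7331%.
Cost of preferred: Rp = 2.63 / 36.8 = 7.1467%.
Market value of equity E = 34.39 × 33.47m = 1151.0333m.
Total capital V = 1151.0333 + 246.1 + 334 + 646 = 2377.1333.
Equity: weight = 1151.0333/2377.1333 = 0.4842; cost = 11.7331%.
Preferred: weight = 246.1/2377.1333 = 0.1035; cost = 7.1467%.
Debentures: weight = 334/2377.1333 = 0.1405; after-tax cost = 7.6% × (1 − 39%) = 4.6360%.
Revolver drawn: weight = 646/2377.1333 = 0.2718; after-tax cost = 8.8% × (1 − 39%) = 5.3680%.
WACC = 0.4842 × 11.7331% + 0.1035 × 7.1467% + 0.1405 × 4.6360% + 0.2718 × 5.3680% = 8.5313%.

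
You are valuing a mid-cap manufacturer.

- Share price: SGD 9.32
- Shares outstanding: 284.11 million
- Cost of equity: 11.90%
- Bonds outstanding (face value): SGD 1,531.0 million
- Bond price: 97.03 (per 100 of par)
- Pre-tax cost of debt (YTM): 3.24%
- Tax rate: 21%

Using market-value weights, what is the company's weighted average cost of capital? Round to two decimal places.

Market value of equity E = 9.32 × 284.11m = 2647.9052m. Market value of debt D = 1531m × 97.03/100 = 1485.5293m.
Total capital V = 2647.9052 + 1485.5293 = 4133.4345.
Equity: weight = 2647.9052/4133.4345 = 0.6406; cost = 11.9%.
Bonds outstanding: weight = 1485.5293/4133.4345 = 0.3594; after-tax cost = 3.24% × (1 − 21%) = 2.5596%.
WACC = 0.6406 × 11.9000% + 0.3594 × 2.5596% = 8.5431%.

8.54%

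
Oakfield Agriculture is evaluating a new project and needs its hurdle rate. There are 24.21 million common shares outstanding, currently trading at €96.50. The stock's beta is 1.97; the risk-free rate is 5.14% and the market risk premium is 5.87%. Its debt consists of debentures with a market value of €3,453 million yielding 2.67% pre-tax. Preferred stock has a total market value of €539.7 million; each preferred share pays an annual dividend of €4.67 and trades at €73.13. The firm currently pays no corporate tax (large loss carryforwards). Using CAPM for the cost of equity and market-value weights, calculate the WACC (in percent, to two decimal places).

Cost of equity via CAPM: Re = 5.14% + 1.97 × 5.87% = 16.7039%.
Cost of preferred: Rp = 4.67 / 73.13 = 6.3859%.
Market value of equity E = 96.5 × 24.21m = 2336.265m.
Total capital V = 2336.265 + 539.7 + 3453 = 6328.965.
Equity: weight = 2336.265/6328.965 = 0.3691; cost = 16.7039%.
Preferred: weight = 539.7/6328.965 = 0.0853; cost = 6.3859%.
Debentures: weight = 3453/6328.965 = 0.5456; after-tax cost = 2.67% × (1 − 0%) = 2.6700%.
WACC = 0.3691 × 16.7039% + 0.0853 × 6.3859% + 0.5456 × 2.6700% = 8.1673%.

8.17%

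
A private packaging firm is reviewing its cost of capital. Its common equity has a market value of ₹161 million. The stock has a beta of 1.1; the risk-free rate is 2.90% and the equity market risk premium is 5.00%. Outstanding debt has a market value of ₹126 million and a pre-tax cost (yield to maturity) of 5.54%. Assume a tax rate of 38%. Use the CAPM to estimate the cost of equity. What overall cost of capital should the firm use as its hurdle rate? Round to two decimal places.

Cost of equity via CAPM: Re = 2.9% + 1.1 × 5.0% = 8.4000%.
Total capital V = 161 + 126 = 287.
Equity: weight = 161/287 = 0.5610; cost = 8.4%.
Debt: weight = 126/287 = 0.4390; after-tax cost = 5.54% × (1 − 38%) = 3.4348%.
WACC = 0.5610 × 8.4000% + 0.4390 × 3.4348% = 6.2202%.

6.22%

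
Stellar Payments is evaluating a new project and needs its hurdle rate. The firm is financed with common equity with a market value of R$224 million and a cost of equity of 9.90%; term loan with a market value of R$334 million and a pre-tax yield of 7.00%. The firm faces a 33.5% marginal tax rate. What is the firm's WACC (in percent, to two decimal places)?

Total capital V = 224 + 334 = 558.
Equity: weight = 224/558 = 0.4014; cost = 9.9%.
Term loan: weight = 334/558 = 0.5986; after-tax cost = 7% × (1 − 33.5%) = 4.6550%.
WACC = 0.4014 × 9.9000% + 0.5986 × 4.6550% = 6.7605%.

6.76%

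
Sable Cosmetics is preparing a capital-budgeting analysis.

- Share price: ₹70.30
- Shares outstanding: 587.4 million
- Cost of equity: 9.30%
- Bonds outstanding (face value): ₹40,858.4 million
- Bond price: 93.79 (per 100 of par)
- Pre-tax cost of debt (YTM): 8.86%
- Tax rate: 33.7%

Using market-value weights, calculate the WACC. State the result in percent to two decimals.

Market value of equity E = 70.3 × 587.4m = 41294.22m. Market value of debt D = 40858.4m × 93.79/100 = 38321.09336m.
Total capital V = 41294.22 + 38321.09336 = 79615.31336.
Equity: weight = 41294.22/79615.31336 = 0.5187; cost = 9.3%.
Bonds outstanding: weight = 38321.09336/79615.31336 = 0.4813; after-tax cost = 8.86% × (1 − 33.7%) = 5.8742%.
WACC = 0.5187 × 9.3000% + 0.4813 × 5.8742% = 7.6511%.

7.65%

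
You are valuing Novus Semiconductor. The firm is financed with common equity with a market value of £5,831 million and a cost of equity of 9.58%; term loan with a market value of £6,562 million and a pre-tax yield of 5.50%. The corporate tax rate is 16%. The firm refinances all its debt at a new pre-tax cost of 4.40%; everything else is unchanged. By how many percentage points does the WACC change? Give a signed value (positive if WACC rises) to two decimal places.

-0.49 pp

Current WACC:
Total capital V = 5831 + 6562 = 12393.
Equity: weight = 5831/12393 = 0.4705; cost = 9.58%.
Term loan: weight = 6562/12393 = 0.5295; after-tax cost = 5.5% × (1 − 16%) = 4.6200%.
WACC = 0.4705 × 9.5800% + 0.5295 × 4.6200% = 6.9537%.
After the change:
Total capital V = 5831 + 6562 = 12393.
Equity: weight = 5831/12393 = 0.4705; cost = 9.58%.
Term loan: weight = 6562/12393 = 0.5295; after-tax cost = 4.4% × (1 − 16%) = 3.6960%.
WACC = 0.4705 × 9.5800% + 0.5295 × 3.6960% = 6.4645%.
Change in WACC = 6.4645% − 6.9537% = -0.4893 pp.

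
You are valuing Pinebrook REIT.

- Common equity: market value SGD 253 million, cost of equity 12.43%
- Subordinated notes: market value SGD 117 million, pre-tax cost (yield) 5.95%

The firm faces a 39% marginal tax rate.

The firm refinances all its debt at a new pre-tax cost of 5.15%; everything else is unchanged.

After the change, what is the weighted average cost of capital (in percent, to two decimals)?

9.49%

After the change:
Total capital V = 253 + 117 = 370.
Equity: weight = 253/370 = 0.6838; cost = 12.43%.
Subordinated notes: weight = 117/370 = 0.3162; after-tax cost = 5.15% × (1 − 39%) = 3.1415%.
WACC = 0.6838 × 12.4300% + 0.3162 × 3.1415% = 9.4928%.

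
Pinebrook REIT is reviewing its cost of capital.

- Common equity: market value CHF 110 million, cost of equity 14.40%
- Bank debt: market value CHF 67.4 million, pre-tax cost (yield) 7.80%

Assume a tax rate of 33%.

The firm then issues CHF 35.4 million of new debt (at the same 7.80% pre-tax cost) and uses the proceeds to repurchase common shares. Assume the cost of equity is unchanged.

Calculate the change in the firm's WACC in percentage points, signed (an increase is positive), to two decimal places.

-1.83 pp

Current WACC:
Total capital V = 110 + 67.4 = 177.4.
Equity: weight = 110/177.4 = 0.6201; cost = 14.4%.
Bank debt: weight = 67.4/177.4 = 0.3799; after-tax cost = 7.8% × (1 − 33%) = 5.2260%.
WACC = 0.6201 × 14.4000% + 0.3799 × 5.2260% = 10.9145%.
After the change:
Total capital V = 74.6 + 102.8 = 177.4.
Equity: weight = 74.6/177.4 = 0.4205; cost = 14.4%.
Bank debt: weight = 102.8/177.4 = 0.5795; after-tax cost = 7.8% × (1 − 33%) = 5.2260%.
WACC = 0.4205 × 14.4000% + 0.5795 × 5.2260% = 9.0838%.
Change in WACC = 9.0838% − 10.9145% = -1.8307 pp.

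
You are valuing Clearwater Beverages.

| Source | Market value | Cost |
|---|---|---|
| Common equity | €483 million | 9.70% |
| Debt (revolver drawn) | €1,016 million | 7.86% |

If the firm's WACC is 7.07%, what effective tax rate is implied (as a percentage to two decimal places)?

25.96%

Total capital V = 483 + 1016 = 1499.
Equity weight = 483/1499 = 0.3222.
Revolver drawn weight = 1016/1499 = 0.6778.
Equity contribution = 0.3222 × 9.7% = 3.1255%.
Debt contribution must be 7.07% − 3.1255% = 3.9445%.
0.6778 × 7.86% × (1 − T) = 3.9445%  ⇒  (1 − T) = 0.7404.
T = 25.9578%.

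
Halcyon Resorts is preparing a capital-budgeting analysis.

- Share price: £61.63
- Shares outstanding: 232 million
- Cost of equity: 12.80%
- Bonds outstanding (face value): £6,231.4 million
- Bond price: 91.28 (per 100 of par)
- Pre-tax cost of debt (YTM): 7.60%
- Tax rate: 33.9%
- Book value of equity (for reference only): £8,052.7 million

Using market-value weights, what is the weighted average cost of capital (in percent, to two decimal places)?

Market value of equity E = 61.63 × 232m = 14298.16m. Market value of debt D = 6231.4m × 91.28/100 = 5688.02192m.
Total capital V = 14298.16 + 5688.02192 = 19986.18192.
Equity: weight = 14298.16/19986.18192 = 0.7154; cost = 12.8%.
Bonds outstanding: weight = 5688.02192/19986.18192 = 0.2846; after-tax cost = 7.6% × (1 − 33.9%) = 5.0236%.
WACC = 0.7154 × 12.8000% + 0.2846 × 5.0236% = 10.5869%.

10.59%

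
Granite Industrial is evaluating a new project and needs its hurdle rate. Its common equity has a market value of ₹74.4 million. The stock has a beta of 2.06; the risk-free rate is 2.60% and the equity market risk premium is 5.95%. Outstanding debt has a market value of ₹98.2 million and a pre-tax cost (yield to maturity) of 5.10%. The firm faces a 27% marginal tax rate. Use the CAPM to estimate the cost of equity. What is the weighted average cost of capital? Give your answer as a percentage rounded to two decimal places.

8.52%

Cost of equity via CAPM: Re = 2.6% + 2.06 × 5.95% = 14.8570%.
Total capital V = 74.4 + 98.2 = 172.6.
Equity: weight = 74.4/172.6 = 0.4311; cost = 14.857%.
Debt: weight = 98.2/172.6 = 0.5689; after-tax cost = 5.1% × (1 − 27%) = 3.7230%.
WACC = 0.4311 × 14.8570% + 0.5689 × 3.7230% = 8.5224%.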